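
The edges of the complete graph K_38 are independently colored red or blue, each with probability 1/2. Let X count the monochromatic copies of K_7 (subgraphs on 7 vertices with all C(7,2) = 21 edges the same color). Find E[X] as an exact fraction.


Let X = Σ_S X_S over the C(38, 7) = 12620256 subsets S of size 7, where X_S = 1 if the K_7 on S is monochromatic.
For a fixed S, the K_7 on S has C(7, 2) = 21 edges. P[all 21 edges red] = (1/2)^21, and likewise for blue, so P[monochromatic] = 2·(1/2)^21 = 2^{1 − 21} = 1/1048576.
By linearity: E[X] = C(38, 7) · 2^{1 − 21} = 12620256 · 1/1048576 = 394383/32768.
Numerically: E[X] ≈ 12.03561.

E[X] = C(38,7)·2^(1−C(7,2)) = 394383/32768 ≈ 12.03561.


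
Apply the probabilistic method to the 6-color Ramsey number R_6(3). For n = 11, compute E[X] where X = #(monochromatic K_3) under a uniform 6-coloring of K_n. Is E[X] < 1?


E[X] = C(11, 3) · 6^{1 − 3} = 165 · 6^{−2} = 165/36.
As a reduced fraction: E[X] = 55/12 ≈ 4.58333.
Is E[X] < 1? NO.
Since E[X] ≥ 1, the first-moment bound is inconclusive at n = 11; it does NOT by itself certify R_6(3) > 11.

E[X] = 55/12 ≈ 4.58333; E[X] ≥ 1; first-moment method inconclusive here.


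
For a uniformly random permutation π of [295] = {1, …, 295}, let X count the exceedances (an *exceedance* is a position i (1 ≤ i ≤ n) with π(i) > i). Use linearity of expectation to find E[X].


Write X = Σ_{i=1}^{295} X_i, where X_i = 1_{π(i) > i}.
For each fixed i, π(i) is uniform over {1, …, 295} (marginal of a uniform permutation), so P[π(i) > i] = (n − i)/n. Summing: Σ_{i=1}^{295} (n − i)/n = (0 + 1 + … + 294)/295 = 295(295 − 1)/(2·295) = (295 − 1)/2.
Hence E[X] = Σ_{i=1}^{295} (295 − i)/295 = 147 ≈ 147.000.

E[X] = 147 = 147.000.


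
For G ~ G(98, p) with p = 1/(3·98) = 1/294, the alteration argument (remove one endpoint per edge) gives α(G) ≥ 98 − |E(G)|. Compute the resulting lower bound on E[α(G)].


E[|E(G)|] = C(98, 2)·p = 4753 · (1/294) = 97/6.
E[α(G)] ≥ n − E[|E(G)|] = 98 − 97/6 = 491/6.
Numerically: ≈ 81.833.
(This is only a lower bound; the true E[α(G)] may be larger.)

E[α(G)] ≥ 491/6 ≈ 81.833.


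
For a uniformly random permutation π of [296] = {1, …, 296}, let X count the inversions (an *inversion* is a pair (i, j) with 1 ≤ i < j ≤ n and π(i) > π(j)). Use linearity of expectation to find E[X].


Write X = Σ X_I over the C(296, 2) = 43660 pairs i < j, with X_I the indicator of one inversion.
There are 43660 indicators.
For each fixed pair i < j, the values π(i) and π(j) are two distinct elements of {1, …, 296} in uniformly random order; by symmetry P[π(i) > π(j)] = 1/2.
By linearity: E[X] = 43660 · (1/2) = C(296, 2) · (1/2) = 43660/2 = 21830 ≈ 21830.000000.

E[X] = 21830 = 21830.000000.


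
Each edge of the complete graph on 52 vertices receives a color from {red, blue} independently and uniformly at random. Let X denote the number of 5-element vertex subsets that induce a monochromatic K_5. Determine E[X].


Let X = Σ_S X_S over the C(52, 5) = 2598960 subsets S of size 5, where X_S = 1 if the K_5 on S is monochromatic.
For a fixed S, the K_5 on S has C(5, 2) = 10 edges. P[all 10 edges red] = (1/2)^10, and likewise for blue, so P[monochromatic] = 2·(1/2)^10 = 2^{1 − 10} = 1/512.
By linearity of expectation: E[X] = C(52, 5) · 2^{1 − 10} = 2598960 · 1/512 = 162435/32.
Numerically: E[X] ≈ 5076.0938.

E[X] = C(52,5)·2^(1−C(5,2)) = 162435/32 ≈ 5076.0938.


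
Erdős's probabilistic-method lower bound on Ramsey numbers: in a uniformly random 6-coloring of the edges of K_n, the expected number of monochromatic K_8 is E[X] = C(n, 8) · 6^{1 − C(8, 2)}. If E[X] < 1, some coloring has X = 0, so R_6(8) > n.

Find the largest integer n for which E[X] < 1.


We need C(n, 8) · 6^{1 − 28} < 1, i.e. C(n, 8) < 6^{28 − 1} = 1023490369077469249536.
Check values of n near the boundary:
  n = 1591: C(1591, 8) = 1000427749141189953870; 1000427749141189953870 < 1023490369077469249536? YES
  n = 1592: C(1592, 8) = 1005480414540892933435; 1005480414540892933435 < 1023490369077469249536? YES
  n = 1593: C(1593, 8) = 1010555394551193970323; 1010555394551193970323 < 1023490369077469249536? YES
  n = 1594: C(1594, 8) = 1015652773590544255167; 1015652773590544255167 < 1023490369077469249536? YES
  n = 1595: C(1595, 8) = 1020772636343363633895; 1020772636343363633895 < 1023490369077469249536? YES
  n = 1596: C(1596, 8) = 1025915067760710553965; 1025915067760710553965 < 1023490369077469249536? NO
The largest n with C(n, 8) < 1023490369077469249536 is n = 1595 (where E[X] = 113419181815929292655/113721152119718805504 ≈ 0.9973). Hence R_6(8) > 1595, i.e. R_6(8) ≥ 1596.

Largest n = 1595; hence R_6(8) > 1595.


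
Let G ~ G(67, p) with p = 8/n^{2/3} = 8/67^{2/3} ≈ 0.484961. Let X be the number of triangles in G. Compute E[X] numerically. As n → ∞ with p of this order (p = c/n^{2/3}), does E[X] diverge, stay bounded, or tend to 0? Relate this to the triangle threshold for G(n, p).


Number of potential triangles: C(67, 3) = 47905.
Each occurs with probability p³ ≈ (0.484961)³ ≈ 1.14056583e-01.
By linearity: E[X] = C(67, 3)·p³ ≈ 47905 · 1.14056583e-01 ≈ 5463.880597.
Since α = 2/3 < 1, p = c/n^{2/3} ≫ 1/n is above the triangle threshold p ~ 1/n. Asymptotically E[X] ~ (c³/6)·n^{3(1−α)} = (8³/6)·n^{1} → ∞; triangles are abundant w.h.p.

E[X] ≈ 5463.880597; in regime p = Θ(1/n^{2/3}) E[X] diverges (above the triangle threshold p ~ 1/n).


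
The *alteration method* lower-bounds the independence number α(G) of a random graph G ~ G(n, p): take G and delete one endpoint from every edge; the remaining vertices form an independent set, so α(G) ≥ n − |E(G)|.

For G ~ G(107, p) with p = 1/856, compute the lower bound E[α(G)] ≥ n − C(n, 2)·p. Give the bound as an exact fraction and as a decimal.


E[|E(G)|] = C(107, 2)·p = 5671 · (1/856) = 53/8.
E[α(G)] ≥ n − E[|E(G)|] = 107 − 53/8 = 803/8.
Numerically: ≈ 100.3750.
(This is only a lower bound; the true E[α(G)] may be larger.)

E[α(G)] ≥ 803/8 ≈ 100.3750.


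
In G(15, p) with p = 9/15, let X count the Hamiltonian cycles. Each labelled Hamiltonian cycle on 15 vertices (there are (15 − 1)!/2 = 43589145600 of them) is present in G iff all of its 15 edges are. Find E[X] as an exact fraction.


K_15 has (15 − 1)!/2 = 43589145600 labelled Hamiltonian cycles.
For each such Hamiltonian cycle H, let X_H = 1 if all 15 edges of H are present in G. Then P[X_H = 1] = p^{15} = (3/5)^{15} = 14348907/30517578125.
Summing the indicators: E[X] = Σ_H E[X_H] = 43589145600 · p^{15} = 43589145600 · 14348907/30517578125 = 25018263856954368/1220703125.
Numerically: E[X] ≈ 2.049e+07.

E[X] = 43589145600 · (3/5)^{15} = 25018263856954368/1220703125 ≈ 2.049e+07.


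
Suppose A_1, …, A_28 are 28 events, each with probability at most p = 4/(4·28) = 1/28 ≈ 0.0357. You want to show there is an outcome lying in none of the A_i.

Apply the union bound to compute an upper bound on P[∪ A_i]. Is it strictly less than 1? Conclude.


Union bound: P[∪_{i=1}^{28} A_i] ≤ Σ_i P[A_i] ≤ 28·p = 28·(1/28) = 1.
Numerically: 1 ≈ 1.0000.
Is 1 < 1? NO.
Since the bound 1 is ≥ 1, the union bound is uninformative here; it does NOT by itself certify existence.

28·p = 1 ≈ 1.0000; existence NOT certified by the union bound.


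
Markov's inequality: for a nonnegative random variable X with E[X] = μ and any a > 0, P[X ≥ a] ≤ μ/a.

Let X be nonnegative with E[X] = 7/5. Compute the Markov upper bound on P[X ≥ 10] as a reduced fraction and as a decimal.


μ = E[X] = 7/5, a = 10.
Markov: P[X ≥ 10] ≤ μ/a = (7/5)/10 = 7/50.
Numerically: ≈ 0.1400.
(Since a = 10 > μ = 1.4000, the bound 7/50 is < 1 and informative.)

P[X ≥ 10] ≤ 7/50 ≈ 0.1400.


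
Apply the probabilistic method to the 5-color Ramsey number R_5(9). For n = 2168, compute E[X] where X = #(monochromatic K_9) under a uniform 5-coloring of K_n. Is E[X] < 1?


E[X] = C(2168, 9) · 5^{1 − 36} = 2867804175977929537095120 · 5^{−35} = 2867804175977929537095120/2910383045673370361328125.
As a reduced fraction: E[X] = 573560835195585907419024/582076609134674072265625 ≈ 0.98537.
Is E[X] < 1? YES.
Since E[X] < 1, there exists a 5-coloring of K_{2168} with no monochromatic K_9; hence R_5(9) > 2168.

E[X] = 573560835195585907419024/582076609134674072265625 ≈ 0.98537; E[X] < 1, so R_5(9) > 2168.


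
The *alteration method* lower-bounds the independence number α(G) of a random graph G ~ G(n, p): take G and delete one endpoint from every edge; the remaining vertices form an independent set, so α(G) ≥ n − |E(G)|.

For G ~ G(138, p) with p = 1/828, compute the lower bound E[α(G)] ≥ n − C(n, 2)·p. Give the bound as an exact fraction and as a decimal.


E[|E(G)|] = C(138, 2)·p = 9453 · (1/828) = 137/12.
E[α(G)] ≥ n − E[|E(G)|] = 138 − 137/12 = 1519/12.
Numerically: ≈ 126.58333.
(This is only a lower bound; the true E[α(G)] may be larger.)

E[α(G)] ≥ 1519/12 ≈ 126.58333.


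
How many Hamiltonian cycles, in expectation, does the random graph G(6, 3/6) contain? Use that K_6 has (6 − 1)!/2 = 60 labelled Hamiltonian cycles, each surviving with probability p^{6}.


K_6 has (6 − 1)!/2 = 60 labelled Hamiltonian cycles.
For each such Hamiltonian cycle H, let X_H = 1 if all 6 edges of H are present in G. Then P[X_H = 1] = p^{6} = (1/2)^{6} = 1/64.
By linearity: E[X] = Σ_H E[X_H] = 60 · p^{6} = 60 · 1/64 = 15/16.
Numerically: E[X] ≈ 0.9375.

E[X] = 60 · (1/2)^{6} = 15/16 ≈ 0.9375.


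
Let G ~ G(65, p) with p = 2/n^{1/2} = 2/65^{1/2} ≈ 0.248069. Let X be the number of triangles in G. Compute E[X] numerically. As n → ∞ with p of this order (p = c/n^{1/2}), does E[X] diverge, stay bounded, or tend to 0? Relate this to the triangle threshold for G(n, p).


Number of potential triangles: C(65, 3) = 43680.
Each occurs with probability p³ ≈ (0.248069)³ ≈ 1.52658135e-02.
By linearity: E[X] = C(65, 3)·p³ ≈ 43680 · 1.52658135e-02 ≈ 666.810733.
Since α = 1/2 < 1, p = c/n^{1/2} ≫ 1/n is above the triangle threshold p ~ 1/n. Asymptotically E[X] ~ (c³/6)·n^{3(1−α)} = (2³/6)·n^{1.5} → ∞; triangles are abundant w.h.p.

E[X] ≈ 666.810733; in regime p = Θ(1/n^{1/2}) E[X] diverges (above the triangle threshold p ~ 1/n).


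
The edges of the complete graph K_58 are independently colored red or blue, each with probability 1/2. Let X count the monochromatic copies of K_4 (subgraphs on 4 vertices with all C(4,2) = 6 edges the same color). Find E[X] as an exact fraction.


Let X = Σ_S X_S over the C(58, 4) = 424270 subsets S of size 4, where X_S = 1 if the K_4 on S is monochromatic.
For a fixed S, the K_4 on S has C(4, 2) = 6 edges. P[all 6 edges red] = (1/2)^6, and likewise for blue, so P[monochromatic] = 2·(1/2)^6 = 2^{1 − 6} = 1/32.
Summing: E[X] = C(58, 4) · 2^{1 − 6} = 424270 · 1/32 = 212135/16.
Numerically: E[X] ≈ 13258.43750.

E[X] = C(58,4)·2^(1−C(4,2)) = 212135/16 ≈ 13258.43750.


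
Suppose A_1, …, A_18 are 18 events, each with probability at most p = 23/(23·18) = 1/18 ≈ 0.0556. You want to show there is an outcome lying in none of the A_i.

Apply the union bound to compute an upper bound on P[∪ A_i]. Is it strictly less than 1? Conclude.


Union bound: P[∪_{i=1}^{18} A_i] ≤ Σ_i P[A_i] ≤ 18·p = 18·(1/18) = 1.
Numerically: 1 ≈ 1.0000.
Is 1 < 1? NO.
Since the bound 1 is ≥ 1, the union bound is uninformative here; it does NOT by itself certify existence.

18·p = 1 ≈ 1.0000; existence NOT certified by the union bound.


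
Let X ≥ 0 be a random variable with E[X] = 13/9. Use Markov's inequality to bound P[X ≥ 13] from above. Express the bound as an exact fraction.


μ = E[X] = 13/9, a = 13.
Markov: P[X ≥ 13] ≤ μ/a = (13/9)/13 = 1/9.
Numerically: ≈ 0.111.
(Since a = 13 > μ = 1.444, the bound 1/9 is < 1 and informative.)

P[X ≥ 13] ≤ 1/9 ≈ 0.111.


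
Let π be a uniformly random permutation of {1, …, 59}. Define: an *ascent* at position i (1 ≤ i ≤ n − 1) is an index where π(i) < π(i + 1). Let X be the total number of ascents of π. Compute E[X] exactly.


Write X = Σ X_I over i = 1, …, 58, with X_I the indicator of one ascent.
There are 58 indicators.
For each fixed i, the pair (π(i), π(i+1)) is a uniformly random ordered pair of distinct values from {1, …, 59}; by symmetry P[π(i) < π(i+1)] = 1/2.
By linearity: E[X] = 58 · (1/2) = (59 − 1) · (1/2) = 29 ≈ 29.00000.

E[X] = 29 = 29.00000.


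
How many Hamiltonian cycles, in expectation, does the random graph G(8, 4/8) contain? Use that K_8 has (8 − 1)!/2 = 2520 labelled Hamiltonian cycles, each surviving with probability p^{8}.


K_8 has (8 − 1)!/2 = 2520 labelled Hamiltonian cycles.
For each such Hamiltonian cycle H, let X_H = 1 if all 8 edges of H are present in G. Then P[X_H = 1] = p^{8} = (1/2)^{8} = 1/256.
By linearity: E[X] = Σ_H E[X_H] = 2520 · p^{8} = 2520 · 1/256 = 315/32.
Numerically: E[X] ≈ 9.84375.

E[X] = 2520 · (1/2)^{8} = 315/32 ≈ 9.84375.


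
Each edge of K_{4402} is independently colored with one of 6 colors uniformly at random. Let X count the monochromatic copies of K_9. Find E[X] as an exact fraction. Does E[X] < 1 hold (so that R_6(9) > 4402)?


E[X] = C(4402, 9) · 6^{1 − 36} = 1696419745356657449393393700 · 6^{−35} = 1696419745356657449393393700/1719070799748422591028658176.
As a reduced fraction: E[X] = 141368312113054787449449475/143255899979035215919054848 ≈ 0.987.
Is E[X] < 1? YES.
Since E[X] < 1, there exists a 6-coloring of K_{4402} with no monochromatic K_9; hence R_6(9) > 4402.

E[X] = 141368312113054787449449475/143255899979035215919054848 ≈ 0.987; E[X] < 1, so R_6(9) > 4402.


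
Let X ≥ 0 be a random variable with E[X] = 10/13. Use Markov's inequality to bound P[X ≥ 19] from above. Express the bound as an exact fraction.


μ = E[X] = 10/13, a = 19.
Markov: P[X ≥ 19] ≤ μ/a = (10/13)/19 = 10/247.
Numerically: ≈ 0.04049.
(Since a = 19 > μ = 0.76923, the bound 10/247 is < 1 and informative.)

P[X ≥ 19] ≤ 10/247 ≈ 0.04049.


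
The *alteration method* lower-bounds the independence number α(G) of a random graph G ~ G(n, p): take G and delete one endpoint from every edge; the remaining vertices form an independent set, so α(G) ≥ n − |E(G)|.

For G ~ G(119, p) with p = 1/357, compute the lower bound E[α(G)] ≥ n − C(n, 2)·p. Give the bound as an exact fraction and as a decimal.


E[|E(G)|] = C(119, 2)·p = 7021 · (1/357) = 59/3.
E[α(G)] ≥ n − E[|E(G)|] = 119 − 59/3 = 298/3.
Numerically: ≈ 99.33333.
(This is only a lower bound; the true E[α(G)] may be larger.)

E[α(G)] ≥ 298/3 ≈ 99.33333.


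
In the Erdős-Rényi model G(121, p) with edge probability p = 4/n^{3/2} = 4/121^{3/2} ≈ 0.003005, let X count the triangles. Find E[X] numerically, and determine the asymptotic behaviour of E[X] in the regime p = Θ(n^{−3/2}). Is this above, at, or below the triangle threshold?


Number of potential triangles: C(121, 3) = 287980.
Each occurs with probability p³ ≈ (0.003005)³ ≈ 2.714225e-08.
By linearity: E[X] = C(121, 3)·p³ ≈ 287980 · 2.714225e-08 ≈ 0.0078.
Since α = 3/2 > 1, p = c/n^{3/2} = o(1/n) is below the triangle threshold p ~ 1/n. Asymptotically E[X] ~ (c³/6)·n^{3(1−α)} = (4³/6)·n^{-1.5} → 0, so by Markov's inequality G has no triangles w.h.p.

E[X] ≈ 0.0078; in regime p = Θ(1/n^{3/2}) E[X] tends to 0 (below the triangle threshold p ~ 1/n).


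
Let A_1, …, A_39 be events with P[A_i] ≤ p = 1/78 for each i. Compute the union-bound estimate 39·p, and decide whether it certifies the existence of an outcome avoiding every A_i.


Union bound: P[∪_{i=1}^{39} A_i] ≤ Σ_i P[A_i] ≤ 39·p = 39·(1/78) = 1/2.
Numerically: 1/2 ≈ 0.5000000.
Is 1/2 < 1? YES.
Since P[∪ A_i] ≤ 1/2 < 1, the complement has P[∩ A_i^c] ≥ 1 − 1/2 = 1/2 > 0, so some outcome avoids every A_i.

39·p = 1/2 ≈ 0.5000000; existence CERTIFIED by the union bound.


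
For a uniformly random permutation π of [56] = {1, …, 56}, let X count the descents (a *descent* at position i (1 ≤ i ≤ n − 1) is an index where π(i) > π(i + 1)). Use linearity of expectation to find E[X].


Write X = Σ X_I over i = 1, …, 55, with X_I the indicator of one descent.
There are 55 indicators.
For each fixed i, the pair (π(i), π(i+1)) is a uniformly random ordered pair of distinct values from {1, …, 56}; by symmetry P[π(i) > π(i+1)] = 1/2.
By linearity: E[X] = 55 · (1/2) = (56 − 1) · (1/2) = 55/2 ≈ 27.5000.

E[X] = 55/2 = 27.5000.


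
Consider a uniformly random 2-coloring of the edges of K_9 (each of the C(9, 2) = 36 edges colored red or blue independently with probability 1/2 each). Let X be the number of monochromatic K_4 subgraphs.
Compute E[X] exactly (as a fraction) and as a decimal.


Let X = Σ_S X_S over the C(9, 4) = 126 subsets S of size 4, where X_S = 1 if the K_4 on S is monochromatic.
For a fixed S, the K_4 on S has C(4, 2) = 6 edges. P[all 6 edges red] = (1/2)^6, and likewise for blue, so P[monochromatic] = 2·(1/2)^6 = 2^{1 − 6} = 1/32.
By linearity: E[X] = C(9, 4) · 2^{1 − 6} = 126 · 1/32 = 63/16.
Numerically: E[X] ≈ 3.93750.

E[X] = C(9,4)·2^(1−C(4,2)) = 63/16 ≈ 3.93750.


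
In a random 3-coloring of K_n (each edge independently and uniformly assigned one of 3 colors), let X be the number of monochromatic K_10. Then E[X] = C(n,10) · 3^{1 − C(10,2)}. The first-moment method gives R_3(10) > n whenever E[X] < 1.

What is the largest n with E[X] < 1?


We need C(n, 10) · 3^{1 − 45} < 1, i.e. C(n, 10) < 3^{45 − 1} = 984770902183611232881.
Check values of n near the boundary:
  n = 571: C(571, 10) = 937951290893172842001; 937951290893172842001 < 984770902183611232881? YES
  n = 572: C(572, 10) = 954640815642161682606; 954640815642161682606 < 984770902183611232881? YES
  n = 573: C(573, 10) = 971597135635805762226; 971597135635805762226 < 984770902183611232881? YES
  n = 574: C(574, 10) = 988824035203816502691; 988824035203816502691 < 984770902183611232881? NO
  n = 575: C(575, 10) = 1006325345561406175305; 1006325345561406175305 < 984770902183611232881? NO
The largest n with C(n, 10) < 984770902183611232881 is n = 573 (where E[X] = 35985079097622435638/36472996377170786403 ≈ 0.98662). Hence R_3(10) > 573, i.e. R_3(10) ≥ 574.

Largest n = 573; hence R_3(10) > 573.


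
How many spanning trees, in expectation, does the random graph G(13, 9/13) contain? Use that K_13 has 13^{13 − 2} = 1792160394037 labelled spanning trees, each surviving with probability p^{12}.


K_13 has 13^{13 − 2} = 1792160394037 labelled spanning trees.
For each such spanning tree H, let X_H = 1 if all 12 edges of H are present in G. Then P[X_H = 1] = p^{12} = (9/13)^{12} = 282429536481/23298085122481.
By linearity of expectation: E[X] = Σ_H E[X_H] = 1792160394037 · p^{12} = 1792160394037 · 282429536481/23298085122481 = 282429536481/13.
Numerically: E[X] ≈ 2.17e+10.

E[X] = 1792160394037 · (9/13)^{12} = 282429536481/13 ≈ 2.17e+10.


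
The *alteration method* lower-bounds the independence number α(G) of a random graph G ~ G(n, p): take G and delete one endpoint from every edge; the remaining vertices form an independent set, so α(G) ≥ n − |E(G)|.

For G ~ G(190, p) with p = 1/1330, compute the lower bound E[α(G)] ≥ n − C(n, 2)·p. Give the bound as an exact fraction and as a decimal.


E[|E(G)|] = C(190, 2)·p = 17955 · (1/1330) = 27/2.
E[α(G)] ≥ n − E[|E(G)|] = 190 − 27/2 = 353/2.
Numerically: ≈ 176.5000.
(This is only a lower bound; the true E[α(G)] may be larger.)

E[α(G)] ≥ 353/2 ≈ 176.5000.


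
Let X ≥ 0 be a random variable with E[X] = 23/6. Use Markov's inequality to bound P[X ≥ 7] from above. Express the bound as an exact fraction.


μ = E[X] = 23/6, a = 7.
Markov: P[X ≥ 7] ≤ μ/a = (23/6)/7 = 23/42.
Numerically: ≈ 0.5476.
(Since a = 7 > μ = 3.8333, the bound 23/42 is < 1 and informative.)

P[X ≥ 7] ≤ 23/42 ≈ 0.5476.


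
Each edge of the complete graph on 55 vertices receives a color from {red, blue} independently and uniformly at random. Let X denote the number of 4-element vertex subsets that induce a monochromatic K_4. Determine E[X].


Let X = Σ_S X_S over the C(55, 4) = 341055 subsets S of size 4, where X_S = 1 if the K_4 on S is monochromatic.
For a fixed S, the K_4 on S has C(4, 2) = 6 edges. P[all 6 edges red] = (1/2)^6, and likewise for blue, so P[monochromatic] = 2·(1/2)^6 = 2^{1 − 6} = 1/32.
By linearity of expectation: E[X] = C(55, 4) · 2^{1 − 6} = 341055 · 1/32 = 341055/32.
Numerically: E[X] ≈ 10657.968750.

E[X] = C(55,4)·2^(1−C(4,2)) = 341055/32 ≈ 10657.968750.


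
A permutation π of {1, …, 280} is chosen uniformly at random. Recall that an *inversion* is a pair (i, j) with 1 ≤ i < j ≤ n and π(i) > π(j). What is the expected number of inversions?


Write X = Σ X_I over the C(280, 2) = 39060 pairs i < j, with X_I the indicator of one inversion.
There are 39060 indicators.
For each fixed pair i < j, the values π(i) and π(j) are two distinct elements of {1, …, 280} in uniformly random order; by symmetry P[π(i) > π(j)] = 1/2.
By linearity: E[X] = 39060 · (1/2) = C(280, 2) · (1/2) = 39060/2 = 19530 ≈ 19530.000000.

E[X] = 19530 = 19530.000000.


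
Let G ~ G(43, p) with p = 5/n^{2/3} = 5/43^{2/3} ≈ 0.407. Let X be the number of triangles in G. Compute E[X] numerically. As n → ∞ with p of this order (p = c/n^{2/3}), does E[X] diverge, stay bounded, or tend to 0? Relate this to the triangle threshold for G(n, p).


Number of potential triangles: C(43, 3) = 12341.
Each occurs with probability p³ ≈ (0.407)³ ≈ 6.76041e-02.
By linearity: E[X] = C(43, 3)·p³ ≈ 12341 · 6.76041e-02 ≈ 834.302.
Since α = 2/3 < 1, p = c/n^{2/3} ≫ 1/n is above the triangle threshold p ~ 1/n. Asymptotically E[X] ~ (c³/6)·n^{3(1−α)} = (5³/6)·n^{1} → ∞; triangles are abundant w.h.p.

E[X] ≈ 834.302; in regime p = Θ(1/n^{2/3}) E[X] diverges (above the triangle threshold p ~ 1/n).


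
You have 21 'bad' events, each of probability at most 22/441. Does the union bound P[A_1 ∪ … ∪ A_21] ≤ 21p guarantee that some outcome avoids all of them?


Union bound: P[∪_{i=1}^{21} A_i] ≤ Σ_i P[A_i] ≤ 21·p = 21·(22/441) = 22/21.
Numerically: 22/21 ≈ 1.0476190.
Is 22/21 < 1? NO.
Since the bound 22/21 is ≥ 1, the union bound is uninformative here; it does NOT by itself certify existence.

21·p = 22/21 ≈ 1.0476190; existence NOT certified by the union bound.


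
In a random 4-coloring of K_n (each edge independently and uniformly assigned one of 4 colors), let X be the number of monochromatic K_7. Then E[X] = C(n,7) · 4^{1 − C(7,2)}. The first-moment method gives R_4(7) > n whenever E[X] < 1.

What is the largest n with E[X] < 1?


We need C(n, 7) · 4^{1 − 21} < 1, i.e. C(n, 7) < 4^{21 − 1} = 1099511627776.
Check values of n near the boundary:
  n = 175: C(175, 7) = 883208107275; 883208107275 < 1099511627776? YES
  n = 176: C(176, 7) = 919790691600; 919790691600 < 1099511627776? YES
  n = 177: C(177, 7) = 957664425960; 957664425960 < 1099511627776? YES
  n = 178: C(178, 7) = 996867063280; 996867063280 < 1099511627776? YES
  n = 179: C(179, 7) = 1037437234460; 1037437234460 < 1099511627776? YES
  n = 180: C(180, 7) = 1079414463600; 1079414463600 < 1099511627776? YES
  n = 181: C(181, 7) = 1122839183400; 1122839183400 < 1099511627776? NO
  n = 182: C(182, 7) = 1167752750736; 1167752750736 < 1099511627776? NO
The largest n with C(n, 7) < 1099511627776 is n = 180 (where E[X] = 67463403975/68719476736 ≈ 0.9817217). Hence R_4(7) > 180, i.e. R_4(7) ≥ 181.

Largest n = 180; hence R_4(7) > 180.


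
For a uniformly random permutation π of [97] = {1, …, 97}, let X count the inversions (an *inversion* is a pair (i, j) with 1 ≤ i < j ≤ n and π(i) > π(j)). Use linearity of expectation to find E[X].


Write X = Σ X_I over the C(97, 2) = 4656 pairs i < j, with X_I the indicator of one inversion.
There are 4656 indicators.
For each fixed pair i < j, the values π(i) and π(j) are two distinct elements of {1, …, 97} in uniformly random order; by symmetry P[π(i) > π(j)] = 1/2.
By linearity: E[X] = 4656 · (1/2) = C(97, 2) · (1/2) = 4656/2 = 2328 ≈ 2328.00000.

E[X] = 2328 = 2328.00000.


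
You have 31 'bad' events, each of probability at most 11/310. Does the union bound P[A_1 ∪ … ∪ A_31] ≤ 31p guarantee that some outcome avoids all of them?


Union bound: P[∪_{i=1}^{31} A_i] ≤ Σ_i P[A_i] ≤ 31·p = 31·(11/310) = 11/10.
Numerically: 11/10 ≈ 1.1000.
Is 11/10 < 1? NO.
Since the bound 11/10 is ≥ 1, the union bound is uninformative here; it does NOT by itself certify existence.

31·p = 11/10 ≈ 1.1000; existence NOT certified by the union bound.


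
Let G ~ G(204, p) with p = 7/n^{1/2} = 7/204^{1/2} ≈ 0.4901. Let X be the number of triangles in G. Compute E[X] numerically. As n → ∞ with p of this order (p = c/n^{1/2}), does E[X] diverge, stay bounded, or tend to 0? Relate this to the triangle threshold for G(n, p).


Number of potential triangles: C(204, 3) = 1394204.
Each occurs with probability p³ ≈ (0.4901)³ ≈ 1.177196e-01.
By linearity: E[X] = C(204, 3)·p³ ≈ 1394204 · 1.177196e-01 ≈ 164125.1717.
Since α = 1/2 < 1, p = c/n^{1/2} ≫ 1/n is above the triangle threshold p ~ 1/n. Asymptotically E[X] ~ (c³/6)·n^{3(1−α)} = (7³/6)·n^{1.5} → ∞; triangles are abundant w.h.p.

E[X] ≈ 164125.1717; in regime p = Θ(1/n^{1/2}) E[X] diverges (above the triangle threshold p ~ 1/n).


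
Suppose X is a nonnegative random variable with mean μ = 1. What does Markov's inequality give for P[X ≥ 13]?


μ = E[X] = 1, a = 13.
Markov: P[X ≥ 13] ≤ μ/a = (1)/13 = 1/13.
Numerically: ≈ 0.07692.
(Since a = 13 > μ = 1.00000, the bound 1/13 is < 1 and informative.)

P[X ≥ 13] ≤ 1/13 ≈ 0.07692.


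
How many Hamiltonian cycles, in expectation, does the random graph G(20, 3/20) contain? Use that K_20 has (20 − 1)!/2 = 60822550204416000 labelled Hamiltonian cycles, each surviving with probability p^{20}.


K_20 has (20 − 1)!/2 = 60822550204416000 labelled Hamiltonian cycles.
For each such Hamiltonian cycle H, let X_H = 1 if all 20 edges of H are present in G. Then P[X_H = 1] = p^{20} = (3/20)^{20} = 3486784401/104857600000000000000000000.
Summing the indicators: E[X] = Σ_H E[X_H] = 60822550204416000 · p^{20} = 60822550204416000 · 3486784401/104857600000000000000000000 = 51776152168407487821/25600000000000000000.
Numerically: E[X] ≈ 2.02.

E[X] = 60822550204416000 · (3/20)^{20} = 51776152168407487821/25600000000000000000 ≈ 2.02.


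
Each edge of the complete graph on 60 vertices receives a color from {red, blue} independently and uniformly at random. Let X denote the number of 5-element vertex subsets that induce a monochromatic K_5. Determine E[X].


Let X = Σ_S X_S over the C(60, 5) = 5461512 subsets S of size 5, where X_S = 1 if the K_5 on S is monochromatic.
For a fixed S, the K_5 on S has C(5, 2) = 10 edges. P[all 10 edges red] = (1/2)^10, and likewise for blue, so P[monochromatic] = 2·(1/2)^10 = 2^{1 − 10} = 1/512.
Summing: E[X] = C(60, 5) · 2^{1 − 10} = 5461512 · 1/512 = 682689/64.
Numerically: E[X] ≈ 10667.0156.

E[X] = C(60,5)·2^(1−C(5,2)) = 682689/64 ≈ 10667.0156.


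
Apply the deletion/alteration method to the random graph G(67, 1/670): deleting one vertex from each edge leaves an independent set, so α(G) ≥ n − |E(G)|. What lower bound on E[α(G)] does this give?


E[|E(G)|] = C(67, 2)·p = 2211 · (1/670) = 33/10.
E[α(G)] ≥ n − E[|E(G)|] = 67 − 33/10 = 637/10.
Numerically: ≈ 63.7000.
(This is only a lower bound; the true E[α(G)] may be larger.)

E[α(G)] ≥ 637/10 ≈ 63.7000.


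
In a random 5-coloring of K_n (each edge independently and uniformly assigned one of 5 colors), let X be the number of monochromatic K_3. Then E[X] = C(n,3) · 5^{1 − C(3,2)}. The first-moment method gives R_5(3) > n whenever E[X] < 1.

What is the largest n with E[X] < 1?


We need C(n, 3) · 5^{1 − 3} < 1, i.e. C(n, 3) < 5^{3 − 1} = 25.
Check values of n near the boundary:
  n = 3: C(3, 3) = 1; 1 < 25? YES
  n = 4: C(4, 3) = 4; 4 < 25? YES
  n = 5: C(5, 3) = 10; 10 < 25? YES
  n = 6: C(6, 3) = 20; 20 < 25? YES
  n = 7: C(7, 3) = 35; 35 < 25? NO
  n = 8: C(8, 3) = 56; 56 < 25? NO
  n = 9: C(9, 3) = 84; 84 < 25? NO
The largest n with C(n, 3) < 25 is n = 6 (where E[X] = 4/5 ≈ 0.800). Hence R_5(3) > 6, i.e. R_5(3) ≥ 7.

Largest n = 6; hence R_5(3) > 6.


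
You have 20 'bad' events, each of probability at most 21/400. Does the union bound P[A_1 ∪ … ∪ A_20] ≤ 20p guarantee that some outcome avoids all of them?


Union bound: P[∪_{i=1}^{20} A_i] ≤ Σ_i P[A_i] ≤ 20·p = 20·(21/400) = 21/20.
Numerically: 21/20 ≈ 1.0500000.
Is 21/20 < 1? NO.
Since the bound 21/20 is ≥ 1, the union bound is uninformative here; it does NOT by itself certify existence.

20·p = 21/20 ≈ 1.0500000; existence NOT certified by the union bound.


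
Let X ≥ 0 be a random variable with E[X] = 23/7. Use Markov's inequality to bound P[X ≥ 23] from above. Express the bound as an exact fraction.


μ = E[X] = 23/7, a = 23.
Markov: P[X ≥ 23] ≤ μ/a = (23/7)/23 = 1/7.
Numerically: ≈ 0.14286.
(Since a = 23 > μ = 3.28571, the bound 1/7 is < 1 and informative.)

P[X ≥ 23] ≤ 1/7 ≈ 0.14286.


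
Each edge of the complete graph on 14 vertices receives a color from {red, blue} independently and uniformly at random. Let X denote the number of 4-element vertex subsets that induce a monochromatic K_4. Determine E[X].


Let X = Σ_S X_S over the C(14, 4) = 1001 subsets S of size 4, where X_S = 1 if the K_4 on S is monochromatic.
For a fixed S, the K_4 on S has C(4, 2) = 6 edges. P[all 6 edges red] = (1/2)^6, and likewise for blue, so P[monochromatic] = 2·(1/2)^6 = 2^{1 − 6} = 1/32.
Summing: E[X] = C(14, 4) · 2^{1 − 6} = 1001 · 1/32 = 1001/32.
Numerically: E[X] ≈ 31.281250.

E[X] = C(14,4)·2^(1−C(4,2)) = 1001/32 ≈ 31.281250.


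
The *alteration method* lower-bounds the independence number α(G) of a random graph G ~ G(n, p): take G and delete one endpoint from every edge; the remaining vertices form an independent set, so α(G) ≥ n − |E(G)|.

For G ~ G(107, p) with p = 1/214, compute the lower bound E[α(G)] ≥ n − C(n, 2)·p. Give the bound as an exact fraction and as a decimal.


E[|E(G)|] = C(107, 2)·p = 5671 · (1/214) = 53/2.
E[α(G)] ≥ n − E[|E(G)|] = 107 − 53/2 = 161/2.
Numerically: ≈ 80.50000.
(This is only a lower bound; the true E[α(G)] may be larger.)

E[α(G)] ≥ 161/2 ≈ 80.50000.


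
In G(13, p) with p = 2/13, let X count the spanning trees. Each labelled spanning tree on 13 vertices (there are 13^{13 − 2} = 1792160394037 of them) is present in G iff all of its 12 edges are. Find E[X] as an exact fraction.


K_13 has 13^{13 − 2} = 1792160394037 labelled spanning trees.
For each such spanning tree H, let X_H = 1 if all 12 edges of H are present in G. Then P[X_H = 1] = p^{12} = (2/13)^{12} = 4096/23298085122481.
Summing the indicators: E[X] = Σ_H E[X_H] = 1792160394037 · p^{12} = 1792160394037 · 4096/23298085122481 = 4096/13.
Numerically: E[X] ≈ 315.

E[X] = 1792160394037 · (2/13)^{12} = 4096/13 ≈ 315.


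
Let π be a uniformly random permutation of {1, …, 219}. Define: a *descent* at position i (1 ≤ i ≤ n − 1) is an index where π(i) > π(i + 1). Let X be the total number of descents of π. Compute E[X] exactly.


Write X = Σ X_I over i = 1, …, 218, with X_I the indicator of one descent.
There are 218 indicators.
For each fixed i, the pair (π(i), π(i+1)) is a uniformly random ordered pair of distinct values from {1, …, 219}; by symmetry P[π(i) > π(i+1)] = 1/2.
By linearity: E[X] = 218 · (1/2) = (219 − 1) · (1/2) = 109 ≈ 109.00000.

E[X] = 109 = 109.00000.


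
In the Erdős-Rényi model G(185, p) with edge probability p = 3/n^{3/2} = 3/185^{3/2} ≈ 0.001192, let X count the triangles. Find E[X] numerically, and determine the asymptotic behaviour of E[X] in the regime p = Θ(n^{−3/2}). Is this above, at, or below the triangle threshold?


Number of potential triangles: C(185, 3) = 1038220.
Each occurs with probability p³ ≈ (0.001192)³ ≈ 1.694693e-09.
By linearity: E[X] = C(185, 3)·p³ ≈ 1038220 · 1.694693e-09 ≈ 0.0018.
Since α = 3/2 > 1, p = c/n^{3/2} = o(1/n) is below the triangle threshold p ~ 1/n. Asymptotically E[X] ~ (c³/6)·n^{3(1−α)} = (3³/6)·n^{-1.5} → 0, so by Markov's inequality G has no triangles w.h.p.

E[X] ≈ 0.0018; in regime p = Θ(1/n^{3/2}) E[X] tends to 0 (below the triangle threshold p ~ 1/n).


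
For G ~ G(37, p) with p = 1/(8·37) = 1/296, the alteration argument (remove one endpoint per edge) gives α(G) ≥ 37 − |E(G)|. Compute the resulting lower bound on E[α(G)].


E[|E(G)|] = C(37, 2)·p = 666 · (1/296) = 9/4.
E[α(G)] ≥ n − E[|E(G)|] = 37 − 9/4 = 139/4.
Numerically: ≈ 34.750000.
(This is only a lower bound; the true E[α(G)] may be larger.)

E[α(G)] ≥ 139/4 ≈ 34.750000.


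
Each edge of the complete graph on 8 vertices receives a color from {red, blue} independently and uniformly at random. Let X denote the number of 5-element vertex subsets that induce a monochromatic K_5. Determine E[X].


Let X = Σ_S X_S over the C(8, 5) = 56 subsets S of size 5, where X_S = 1 if the K_5 on S is monochromatic.
For a fixed S, the K_5 on S has C(5, 2) = 10 edges. P[all 10 edges red] = (1/2)^10, and likewise for blue, so P[monochromatic] = 2·(1/2)^10 = 2^{1 − 10} = 1/512.
By linearity of expectation: E[X] = C(8, 5) · 2^{1 − 10} = 56 · 1/512 = 7/64.
Numerically: E[X] ≈ 0.109375.

E[X] = C(8,5)·2^(1−C(5,2)) = 7/64 ≈ 0.109375.


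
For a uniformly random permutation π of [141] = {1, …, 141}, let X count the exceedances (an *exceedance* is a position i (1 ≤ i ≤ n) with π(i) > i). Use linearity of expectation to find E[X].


Write X = Σ_{i=1}^{141} X_i, where X_i = 1_{π(i) > i}.
For each fixed i, π(i) is uniform over {1, …, 141} (marginal of a uniform permutation), so P[π(i) > i] = (n − i)/n. Summing: Σ_{i=1}^{141} (n − i)/n = (0 + 1 + … + 140)/141 = 141(141 − 1)/(2·141) = (141 − 1)/2.
Hence E[X] = Σ_{i=1}^{141} (141 − i)/141 = 70 ≈ 70.00000.

E[X] = 70 = 70.00000.


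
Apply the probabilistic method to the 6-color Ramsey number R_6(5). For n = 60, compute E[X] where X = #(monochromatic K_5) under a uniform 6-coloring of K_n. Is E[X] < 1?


E[X] = C(60, 5) · 6^{1 − 10} = 5461512 · 6^{−9} = 5461512/10077696.
As a reduced fraction: E[X] = 227563/419904 ≈ 0.54194.
Is E[X] < 1? YES.
Since E[X] < 1, there exists a 6-coloring of K_{60} with no monochromatic K_5; hence R_6(5) > 60.

E[X] = 227563/419904 ≈ 0.54194; E[X] < 1, so R_6(5) > 60.


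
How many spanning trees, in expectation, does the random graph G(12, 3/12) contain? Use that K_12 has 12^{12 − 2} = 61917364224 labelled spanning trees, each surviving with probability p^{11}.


K_12 has 12^{12 − 2} = 61917364224 labelled spanning trees.
For each such spanning tree H, let X_H = 1 if all 11 edges of H are present in G. Then P[X_H = 1] = p^{11} = (1/4)^{11} = 1/4194304.
Summing the indicators: E[X] = Σ_H E[X_H] = 61917364224 · p^{11} = 61917364224 · 1/4194304 = 59049/4.
Numerically: E[X] ≈ 1.476e+04.

E[X] = 61917364224 · (1/4)^{11} = 59049/4 ≈ 1.476e+04.


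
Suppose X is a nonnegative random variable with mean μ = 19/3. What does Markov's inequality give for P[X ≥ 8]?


μ = E[X] = 19/3, a = 8.
Markov: P[X ≥ 8] ≤ μ/a = (19/3)/8 = 19/24.
Numerically: ≈ 0.792.
(Since a = 8 > μ = 6.333, the bound 19/24 is < 1 and informative.)

P[X ≥ 8] ≤ 19/24 ≈ 0.792.


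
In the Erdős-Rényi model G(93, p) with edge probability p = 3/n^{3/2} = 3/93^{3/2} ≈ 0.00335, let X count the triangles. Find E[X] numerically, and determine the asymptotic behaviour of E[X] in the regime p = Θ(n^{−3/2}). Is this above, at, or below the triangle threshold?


Number of potential triangles: C(93, 3) = 129766.
Each occurs with probability p³ ≈ (0.00335)³ ≈ 3.74275e-08.
By linearity: E[X] = C(93, 3)·p³ ≈ 129766 · 3.74275e-08 ≈ 0.005.
Since α = 3/2 > 1, p = c/n^{3/2} = o(1/n) is below the triangle threshold p ~ 1/n. Asymptotically E[X] ~ (c³/6)·n^{3(1−α)} = (3³/6)·n^{-1.5} → 0, so by Markov's inequality G has no triangles w.h.p.

E[X] ≈ 0.005; in regime p = Θ(1/n^{3/2}) E[X] tends to 0 (below the triangle threshold p ~ 1/n).


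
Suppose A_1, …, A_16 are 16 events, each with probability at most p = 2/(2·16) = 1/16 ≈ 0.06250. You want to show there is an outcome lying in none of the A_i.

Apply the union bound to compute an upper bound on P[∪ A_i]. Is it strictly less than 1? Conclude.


Union bound: P[∪_{i=1}^{16} A_i] ≤ Σ_i P[A_i] ≤ 16·p = 16·(1/16) = 1.
Numerically: 1 ≈ 1.00000.
Is 1 < 1? NO.
Since the bound 1 is ≥ 1, the union bound is uninformative here; it does NOT by itself certify existence.

16·p = 1 ≈ 1.00000; existence NOT certified by the union bound.


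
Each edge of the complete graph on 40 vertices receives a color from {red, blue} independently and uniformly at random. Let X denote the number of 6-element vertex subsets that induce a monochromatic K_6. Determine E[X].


Let X = Σ_S X_S over the C(40, 6) = 3838380 subsets S of size 6, where X_S = 1 if the K_6 on S is monochromatic.
For a fixed S, the K_6 on S has C(6, 2) = 15 edges. P[all 15 edges red] = (1/2)^15, and likewise for blue, so P[monochromatic] = 2·(1/2)^15 = 2^{1 − 15} = 1/16384.
By linearity: E[X] = C(40, 6) · 2^{1 − 15} = 3838380 · 1/16384 = 959595/4096.
Numerically: E[X] ≈ 234.27612.

E[X] = C(40,6)·2^(1−C(6,2)) = 959595/4096 ≈ 234.27612.


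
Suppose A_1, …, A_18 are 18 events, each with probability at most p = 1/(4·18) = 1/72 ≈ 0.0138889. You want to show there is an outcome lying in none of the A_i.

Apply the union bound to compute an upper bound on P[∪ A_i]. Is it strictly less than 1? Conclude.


Union bound: P[∪_{i=1}^{18} A_i] ≤ Σ_i P[A_i] ≤ 18·p = 18·(1/72) = 1/4.
Numerically: 1/4 ≈ 0.2500000.
Is 1/4 < 1? YES.
Since P[∪ A_i] ≤ 1/4 < 1, the complement has P[∩ A_i^c] ≥ 1 − 1/4 = 3/4 > 0, so some outcome avoids every A_i.

18·p = 1/4 ≈ 0.2500000; existence CERTIFIED by the union bound.


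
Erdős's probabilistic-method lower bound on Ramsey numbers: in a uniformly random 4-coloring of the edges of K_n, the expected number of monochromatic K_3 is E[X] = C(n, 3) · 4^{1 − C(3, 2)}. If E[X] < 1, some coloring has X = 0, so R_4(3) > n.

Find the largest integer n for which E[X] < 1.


We need C(n, 3) · 4^{1 − 3} < 1, i.e. C(n, 3) < 4^{3 − 1} = 16.
Check values of n near the boundary:
  n = 3: C(3, 3) = 1; 1 < 16? YES
  n = 4: C(4, 3) = 4; 4 < 16? YES
  n = 5: C(5, 3) = 10; 10 < 16? YES
  n = 6: C(6, 3) = 20; 20 < 16? NO
The largest n with C(n, 3) < 16 is n = 5 (where E[X] = 5/8 ≈ 0.625). Hence R_4(3) > 5, i.e. R_4(3) ≥ 6.

Largest n = 5; hence R_4(3) > 5.


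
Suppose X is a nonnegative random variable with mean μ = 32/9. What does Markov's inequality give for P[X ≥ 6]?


μ = E[X] = 32/9, a = 6.
Markov: P[X ≥ 6] ≤ μ/a = (32/9)/6 = 16/27.
Numerically: ≈ 0.592593.
(Since a = 6 > μ = 3.555556, the bound 16/27 is < 1 and informative.)

P[X ≥ 6] ≤ 16/27 ≈ 0.592593.


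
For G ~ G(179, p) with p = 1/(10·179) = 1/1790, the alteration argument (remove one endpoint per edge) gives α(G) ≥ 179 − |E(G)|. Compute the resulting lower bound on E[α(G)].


E[|E(G)|] = C(179, 2)·p = 15931 · (1/1790) = 89/10.
E[α(G)] ≥ n − E[|E(G)|] = 179 − 89/10 = 1701/10.
Numerically: ≈ 170.100.
(This is only a lower bound; the true E[α(G)] may be larger.)

E[α(G)] ≥ 1701/10 ≈ 170.100.


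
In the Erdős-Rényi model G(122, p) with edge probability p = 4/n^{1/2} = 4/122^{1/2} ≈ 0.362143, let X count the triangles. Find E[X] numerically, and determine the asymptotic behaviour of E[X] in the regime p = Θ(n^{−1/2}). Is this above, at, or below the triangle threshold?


Number of potential triangles: C(122, 3) = 295240.
Each occurs with probability p³ ≈ (0.362143)³ ≈ 4.74941619e-02.
By linearity: E[X] = C(122, 3)·p³ ≈ 295240 · 4.74941619e-02 ≈ 14022.176347.
Since α = 1/2 < 1, p = c/n^{1/2} ≫ 1/n is above the triangle threshold p ~ 1/n. Asymptotically E[X] ~ (c³/6)·n^{3(1−α)} = (4³/6)·n^{1.5} → ∞; triangles are abundant w.h.p.

E[X] ≈ 14022.176347; in regime p = Θ(1/n^{1/2}) E[X] diverges (above the triangle threshold p ~ 1/n).
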